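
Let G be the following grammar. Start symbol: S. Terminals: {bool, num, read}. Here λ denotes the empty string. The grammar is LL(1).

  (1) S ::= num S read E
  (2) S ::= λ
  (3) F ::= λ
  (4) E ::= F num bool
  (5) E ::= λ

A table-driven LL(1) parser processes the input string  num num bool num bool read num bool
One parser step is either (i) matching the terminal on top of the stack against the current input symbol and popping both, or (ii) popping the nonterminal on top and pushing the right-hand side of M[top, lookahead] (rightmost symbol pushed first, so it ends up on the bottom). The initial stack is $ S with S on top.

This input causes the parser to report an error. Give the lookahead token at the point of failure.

bool

step 1: stack=$ S  input=num num bool num bool read num bool $  — expand S ::= num S read E
step 2: stack=$ E read S num  input=num num bool num bool read num bool $  — match num
step 3: stack=$ E read S  input=num bool num bool read num bool $  — expand S ::= num S read E
step 4: stack=$ E read E read S num  input=num bool num bool read num bool $  — match num
step 5: stack=$ E read E read S  input=bool num bool read num bool $  — error: M[S, bool] is empty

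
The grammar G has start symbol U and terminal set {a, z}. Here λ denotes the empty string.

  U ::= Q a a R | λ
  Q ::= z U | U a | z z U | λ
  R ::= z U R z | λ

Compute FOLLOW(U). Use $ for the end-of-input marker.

FIRST(R): from R::=z U R z we get {z}; from R::=λ we get {λ}. So FIRST(R) = {λ, z}.
FIRST(U): from U::=Q a a R we get {a, z}; from U::=λ we get {λ}. So FIRST(U) = {λ, a, z}.
FIRST(Q): from Q::=z U we get {z}; from Q::=U a we get {a, z}; from Q::=z z U we get {z}; from Q::=λ we get {λ}. So FIRST(Q) = {λ, a, z}.
FOLLOW(U) includes $ since U is the start symbol.
FOLLOW(Q): in U::=Q a a R, Q is followed by a a R with FIRST {a}. Thus FOLLOW(Q) = {a}.
FOLLOW(U): in Q::=z U, the suffix after U is empty, so FOLLOW(U) ⊇ FOLLOW(Q) = {a}; in Q::=U a, U is followed by a with FIRST {a}; in Q::=z z U, the suffix after U is empty, so FOLLOW(U) ⊇ FOLLOW(Q) = {a}; in R::=z U R z, U is followed by R z with FIRST {z}. Thus FOLLOW(U) = {$, a, z}.
FOLLOW(R): in U::=Q a a R, the suffix after R is empty, so FOLLOW(R) ⊇ FOLLOW(U) = {$, a, z}; in R::=z U R z, R is followed by z with FIRST {z}. Thus FOLLOW(R) = {$, a, z}.

{$, a, z}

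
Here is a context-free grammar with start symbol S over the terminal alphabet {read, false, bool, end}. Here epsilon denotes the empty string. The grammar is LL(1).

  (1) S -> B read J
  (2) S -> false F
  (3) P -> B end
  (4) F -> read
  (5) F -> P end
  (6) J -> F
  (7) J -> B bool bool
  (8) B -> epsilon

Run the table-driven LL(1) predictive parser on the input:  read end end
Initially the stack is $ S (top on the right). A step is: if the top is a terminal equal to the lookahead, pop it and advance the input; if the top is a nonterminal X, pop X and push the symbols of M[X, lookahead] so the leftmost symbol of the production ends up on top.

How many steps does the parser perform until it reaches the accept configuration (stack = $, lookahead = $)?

     Stack        Input           Action
  1  $ S          read end end $  expand S -> B read J
  2  $ J read B   read end end $  expand B -> epsilon
  3  $ J read     read end end $  match read
  4  $ J          end end $       expand J -> F
  5  $ F          end end $       expand F -> P end
  6  $ end P      end end $       expand P -> B end
  7  $ end end B  end end $       expand B -> epsilon
  8  $ end end    end end $       match end
  9  $ end        end $           match end
Accept reached after 9 steps.

9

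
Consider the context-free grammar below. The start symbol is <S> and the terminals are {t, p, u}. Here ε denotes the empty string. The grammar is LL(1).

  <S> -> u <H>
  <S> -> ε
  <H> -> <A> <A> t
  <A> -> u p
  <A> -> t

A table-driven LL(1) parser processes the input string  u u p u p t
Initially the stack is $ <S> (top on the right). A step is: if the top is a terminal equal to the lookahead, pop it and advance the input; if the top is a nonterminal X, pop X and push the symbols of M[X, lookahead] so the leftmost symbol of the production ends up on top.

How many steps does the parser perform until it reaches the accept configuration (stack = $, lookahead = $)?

step 1: stack=$ <S>  input=u u p u p t $  — expand <S> -> u <H>
step 2: stack=$ <H> u  input=u u p u p t $  — match u
step 3: stack=$ <H>  input=u p u p t $  — expand <H> -> <A> <A> t
step 4: stack=$ t <A> <A>  input=u p u p t $  — expand <A> -> u p
step 5: stack=$ t <A> p u  input=u p u p t $  — match u
step 6: stack=$ t <A> p  input=p u p t $  — match p
step 7: stack=$ t <A>  input=u p t $  — expand <A> -> u p
step 8: stack=$ t p u  input=u p t $  — match u
step 9: stack=$ t p  input=p t $  — match p
step 10: stack=$ t  input=t $  — match t
Accept reached after 10 steps.

10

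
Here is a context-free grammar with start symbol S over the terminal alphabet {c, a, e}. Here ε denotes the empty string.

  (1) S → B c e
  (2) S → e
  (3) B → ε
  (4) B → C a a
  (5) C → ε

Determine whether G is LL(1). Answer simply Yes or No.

Yes

FIRST(S) = {a, c, e}
FIRST(B) = {ε, a}
FIRST(C) = {ε}
FOLLOW(S) = {$}
FOLLOW(B) = {c}
FOLLOW(C) = {a}
Each cell of M receives at most one production.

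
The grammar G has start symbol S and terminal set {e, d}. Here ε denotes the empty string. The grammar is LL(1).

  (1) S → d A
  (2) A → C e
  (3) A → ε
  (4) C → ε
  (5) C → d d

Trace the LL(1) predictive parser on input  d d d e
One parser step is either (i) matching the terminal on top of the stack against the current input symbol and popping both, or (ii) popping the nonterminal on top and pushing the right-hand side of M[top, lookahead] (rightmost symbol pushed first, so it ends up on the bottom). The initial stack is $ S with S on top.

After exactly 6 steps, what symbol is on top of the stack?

     Stack    Input      Action
  1  $ S      d d d e $  expand S → d A
  2  $ A d    d d d e $  match d
  3  $ A      d d e $    expand A → C e
  4  $ e C    d d e $    expand C → d d
  5  $ e d d  d d e $    match d
  6  $ e d    d e $      match d
Stack after step 6: $ e (top = e).

e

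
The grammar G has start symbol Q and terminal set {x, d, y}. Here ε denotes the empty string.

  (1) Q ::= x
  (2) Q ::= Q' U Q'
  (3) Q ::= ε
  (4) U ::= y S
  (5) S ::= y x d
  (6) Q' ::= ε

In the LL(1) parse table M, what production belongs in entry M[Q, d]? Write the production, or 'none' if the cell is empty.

none

FIRST(U) = {y}
FIRST(S) = {y}
FIRST(Q') = {ε}
FIRST(Q) = {ε, x, y}  (via Q' U Q')
FOLLOW(Q) includes $ since Q is the start symbol.
FOLLOW(Q): Q appears on no right-hand side. Thus FOLLOW(Q) = {$}.
For Q ::= x: FIRST(x) = {x}, so it goes in M[Q, t] for t ∈ {x}.
For Q ::= Q' U Q': FIRST(Q' U Q') = {y}, so it goes in M[Q, t] for t ∈ {y}.
For Q ::= ε: FIRST(ε) = {ε}, so it goes in M[Q, t] for t ∈ {}; since ε ∈ FIRST, also for every t ∈ FOLLOW(Q) = {$}.
None of these place a production in M[Q, d].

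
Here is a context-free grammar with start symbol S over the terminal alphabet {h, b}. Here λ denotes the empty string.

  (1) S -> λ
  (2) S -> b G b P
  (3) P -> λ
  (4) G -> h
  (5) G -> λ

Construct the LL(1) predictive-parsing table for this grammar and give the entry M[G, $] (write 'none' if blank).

FIRST(S) = {λ, b}
FIRST(P) = {λ}
FIRST(G) = {λ, h}
FOLLOW(S) includes $ since S is the start symbol.
FOLLOW(G): in S->b G b P, G is followed by b P with FIRST {b}. Thus FOLLOW(G) = {b}.
For G -> h: FIRST(h) = {h}, so it goes in M[G, t] for t ∈ {h}.
For G -> λ: FIRST(λ) = {λ}, so it goes in M[G, t] for t ∈ {}; since λ ∈ FIRST, also for every t ∈ FOLLOW(G) = {b}.
None of these place a production in M[G, $].

none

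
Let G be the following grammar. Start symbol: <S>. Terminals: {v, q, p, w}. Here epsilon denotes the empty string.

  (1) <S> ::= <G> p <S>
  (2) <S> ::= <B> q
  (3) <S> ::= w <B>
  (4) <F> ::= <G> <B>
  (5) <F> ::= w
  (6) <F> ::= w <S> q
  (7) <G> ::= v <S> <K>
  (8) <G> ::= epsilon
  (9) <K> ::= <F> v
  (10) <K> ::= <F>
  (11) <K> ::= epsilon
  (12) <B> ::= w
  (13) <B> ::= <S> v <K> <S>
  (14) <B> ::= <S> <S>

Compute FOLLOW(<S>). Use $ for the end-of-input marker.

FIRST(<G>): from <G>::=v <S> <K> we get {v}; from <G>::=epsilon we get {epsilon}. So FIRST(<G>) = {epsilon, v}.
FIRST(<S>): from <S>::=<G> p <S> we get {p, v}; from <S>::=<B> q we get {p, v, w}; from <S>::=w <B> we get {w}. So FIRST(<S>) = {p, v, w}.
FIRST(<B>): from <B>::=w we get {w}; from <B>::=<S> v <K> <S> we get {p, v, w}; from <B>::=<S> <S> we get {p, v, w}. So FIRST(<B>) = {p, v, w}.
FIRST(<F>): from <F>::=<G> <B> we get {p, v, w}; from <F>::=w we get {w}; from <F>::=w <S> q we get {w}. So FIRST(<F>) = {p, v, w}.
FIRST(<K>): from <K>::=<F> v we get {p, v, w}; from <K>::=<F> we get {p, v, w}; from <K>::=epsilon we get {epsilon}. So FIRST(<K>) = {epsilon, p, v, w}.
FOLLOW(<S>) includes $ since <S> is the start symbol.
FOLLOW(<G>): in <S>::=<G> p <S>, <G> is followed by p <S> with FIRST {p}; in <F>::=<G> <B>, <G> is followed by <B> with FIRST {p, v, w}. Thus FOLLOW(<G>) = {p, v, w}.
FOLLOW(<K>): in <G>::=v <S> <K>, the suffix after <K> is empty, so FOLLOW(<K>) ⊇ FOLLOW(<G>) = {p, v, w}; in <B>::=<S> v <K> <S>, <K> is followed by <S> with FIRST {p, v, w}. Thus FOLLOW(<K>) = {p, v, w}.
FOLLOW(<F>): in <K>::=<F> v, <F> is followed by v with FIRST {v}; in <K>::=<F>, the suffix after <F> is empty, so FOLLOW(<F>) ⊇ FOLLOW(<K>) = {p, v, w}. Thus FOLLOW(<F>) = {p, v, w}.
FOLLOW(<S>): in <S>::=<G> p <S>, the suffix after <S> is empty (adds nothing new); in <F>::=w <S> q, <S> is followed by q with FIRST {q}; in <G>::=v <S> <K>, <S> is followed by <K> with FIRST {epsilon, p, v, w}; in <G>::=v <S> <K>, the suffix after <S> is nullable, so FOLLOW(<S>) ⊇ FOLLOW(<G>) = {p, v, w}; in <B>::=<S> v <K> <S> (occurrence 1), <S> is followed by v <K> <S> with FIRST {v}; in <B>::=<S> v <K> <S> (occurrence 2), the suffix after <S> is empty, so FOLLOW(<S>) ⊇ FOLLOW(<B>) = {$, p, q, v, w}; in <B>::=<S> <S> (occurrence 1), <S> is followed by <S> with FIRST {p, v, w}; in <B>::=<S> <S> (occurrence 2), the suffix after <S> is empty, so FOLLOW(<S>) ⊇ FOLLOW(<B>) = {$, p, q, v, w}. Thus FOLLOW(<S>) = {$, p, q, v, w}.
FOLLOW(<B>): in <S>::=<B> q, <B> is followed by q with FIRST {q}; in <S>::=w <B>, the suffix after <B> is empty, so FOLLOW(<B>) ⊇ FOLLOW(<S>) = {$, p, q, v, w}; in <F>::=<G> <B>, the suffix after <B> is empty, so FOLLOW(<B>) ⊇ FOLLOW(<F>) = {p, v, w}. Thus FOLLOW(<B>) = {$, p, q, v, w}.

{$, p, q, v, w}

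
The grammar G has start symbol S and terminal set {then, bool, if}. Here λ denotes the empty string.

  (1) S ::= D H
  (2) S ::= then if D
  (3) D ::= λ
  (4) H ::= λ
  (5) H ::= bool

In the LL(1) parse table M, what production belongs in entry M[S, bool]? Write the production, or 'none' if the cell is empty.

FIRST(D) = {λ}
FIRST(H) = {λ, bool}
FIRST(S) = {λ, bool, then}  (via D H)
FOLLOW(S) includes $ since S is the start symbol.
FOLLOW(S): S appears on no right-hand side. Thus FOLLOW(S) = {$}.
For S ::= D H: FIRST(D H) = {λ, bool}, so it goes in M[S, t] for t ∈ {bool}; since λ ∈ FIRST, also for every t ∈ FOLLOW(S) = {$}.
For S ::= then if D: FIRST(then if D) = {then}, so it goes in M[S, t] for t ∈ {then}.

S ::= D H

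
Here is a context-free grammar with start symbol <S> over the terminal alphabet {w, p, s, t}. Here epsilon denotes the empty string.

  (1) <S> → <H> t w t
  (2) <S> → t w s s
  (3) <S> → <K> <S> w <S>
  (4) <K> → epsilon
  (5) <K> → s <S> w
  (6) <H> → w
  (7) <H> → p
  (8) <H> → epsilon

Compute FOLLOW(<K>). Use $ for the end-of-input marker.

FIRST(<K>): from <K>→epsilon we get {epsilon}; from <K>→s <S> w we get {s}. So FIRST(<K>) = {epsilon, s}.
FIRST(<H>): from <H>→w we get {w}; from <H>→p we get {p}; from <H>→epsilon we get {epsilon}. So FIRST(<H>) = {epsilon, p, w}.
FIRST(<S>): from <S>→<H> t w t we get {p, t, w}; from <S>→t w s s we get {t}; from <S>→<K> <S> w <S> we get {p, s, t, w}. So FIRST(<S>) = {p, s, t, w}.
FOLLOW(<S>) includes $ since <S> is the start symbol.
FOLLOW(<S>): in <S>→<K> <S> w <S> (occurrence 1), <S> is followed by w <S> with FIRST {w}; in <S>→<K> <S> w <S> (occurrence 2), the suffix after <S> is empty (adds nothing new); in <K>→s <S> w, <S> is followed by w with FIRST {w}. Thus FOLLOW(<S>) = {$, w}.
FOLLOW(<K>): in <S>→<K> <S> w <S>, <K> is followed by <S> w <S> with FIRST {p, s, t, w}. Thus FOLLOW(<K>) = {p, s, t, w}.
FOLLOW(<H>): in <S>→<H> t w t, <H> is followed by t w t with FIRST {t}. Thus FOLLOW(<H>) = {t}.

{p, s, t, w}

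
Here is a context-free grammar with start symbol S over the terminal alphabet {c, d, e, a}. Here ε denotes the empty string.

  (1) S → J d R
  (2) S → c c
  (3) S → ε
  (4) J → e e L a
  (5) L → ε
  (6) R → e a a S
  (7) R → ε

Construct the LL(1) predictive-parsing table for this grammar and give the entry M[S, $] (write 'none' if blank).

FIRST(J): from J→e e L a we get {e}. So FIRST(J) = {e}.
FIRST(L): from L→ε we get {ε}. So FIRST(L) = {ε}.
FIRST(R): from R→e a a S we get {e}; from R→ε we get {ε}. So FIRST(R) = {ε, e}.
FIRST(S): from S→J d R we get {e}; from S→c c we get {c}; from S→ε we get {ε}. So FIRST(S) = {ε, c, e}.
FOLLOW(S) includes $ since S is the start symbol.
FOLLOW(S): in R→e a a S, the suffix after S is empty, so FOLLOW(S) ⊇ FOLLOW(R) = {$}. Thus FOLLOW(S) = {$}.
FOLLOW(R): in S→J d R, the suffix after R is empty, so FOLLOW(R) ⊇ FOLLOW(S) = {$}. Thus FOLLOW(R) = {$}.
For S → J d R: FIRST(J d R) = {e}, so it goes in M[S, t] for t ∈ {e}.
For S → c c: FIRST(c c) = {c}, so it goes in M[S, t] for t ∈ {c}.
For S → ε: FIRST(ε) = {ε}, so it goes in M[S, t] for t ∈ {}; since ε ∈ FIRST, also for every t ∈ FOLLOW(S) = {$}.

S → ε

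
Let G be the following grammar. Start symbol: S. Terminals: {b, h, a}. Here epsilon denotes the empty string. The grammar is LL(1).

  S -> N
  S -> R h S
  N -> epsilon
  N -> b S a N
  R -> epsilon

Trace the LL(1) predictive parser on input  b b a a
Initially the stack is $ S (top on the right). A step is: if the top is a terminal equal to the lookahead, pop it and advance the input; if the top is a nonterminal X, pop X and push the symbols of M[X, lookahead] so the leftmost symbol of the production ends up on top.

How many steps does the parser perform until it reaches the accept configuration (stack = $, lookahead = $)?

step 1: stack=$ S  input=b b a a $  — expand S -> N
step 2: stack=$ N  input=b b a a $  — expand N -> b S a N
step 3: stack=$ N a S b  input=b b a a $  — match b
step 4: stack=$ N a S  input=b a a $  — expand S -> N
step 5: stack=$ N a N  input=b a a $  — expand N -> b S a N
step 6: stack=$ N a N a S b  input=b a a $  — match b
step 7: stack=$ N a N a S  input=a a $  — expand S -> N
step 8: stack=$ N a N a N  input=a a $  — expand N -> epsilon
step 9: stack=$ N a N a  input=a a $  — match a
step 10: stack=$ N a N  input=a $  — expand N -> epsilon
step 11: stack=$ N a  input=a $  — match a
step 12: stack=$ N  input=$  — expand N -> epsilon
Accept reached after 12 steps.

12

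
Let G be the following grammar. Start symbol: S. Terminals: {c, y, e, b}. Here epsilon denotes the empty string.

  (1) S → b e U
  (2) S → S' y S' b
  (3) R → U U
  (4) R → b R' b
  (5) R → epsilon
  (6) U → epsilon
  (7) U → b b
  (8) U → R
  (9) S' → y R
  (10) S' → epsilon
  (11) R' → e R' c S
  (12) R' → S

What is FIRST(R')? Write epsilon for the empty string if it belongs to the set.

FIRST(S') = {epsilon, y}
FIRST(S) = {b, y}  (via S' y S' b)
FIRST(R') = {b, e, y}  (via S)
FIRST(R) = {epsilon, b}  (via U U)
FIRST(U) = {epsilon, b}  (via R)

{b, e, y}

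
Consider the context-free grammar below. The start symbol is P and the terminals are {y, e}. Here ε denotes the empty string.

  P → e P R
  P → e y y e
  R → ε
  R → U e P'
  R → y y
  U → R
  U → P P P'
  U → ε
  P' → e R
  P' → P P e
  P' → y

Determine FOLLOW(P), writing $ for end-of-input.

{$, e, y}

FIRST(P): from P→e P R we get {e}; from P→e y y e we get {e}. So FIRST(P) = {e}.
FIRST(P'): from P'→e R we get {e}; from P'→P P e we get {e}; from P'→y we get {y}. So FIRST(P') = {e, y}.
FIRST(R): from R→ε we get {ε}; from R→U e P' we get {e, y}; from R→y y we get {y}. So FIRST(R) = {ε, e, y}.
FIRST(U): from U→R we get {ε, e, y}; from U→P P P' we get {e}; from U→ε we get {ε}. So FIRST(U) = {ε, e, y}.
FOLLOW(P) includes $ since P is the start symbol.
FOLLOW(P): in P→e P R, P is followed by R with FIRST {ε, e, y}; in P→e P R, the suffix after P is nullable (adds nothing new); in U→P P P' (occurrence 1), P is followed by P P' with FIRST {e}; in U→P P P' (occurrence 2), P is followed by P' with FIRST {e, y}; in P'→P P e (occurrence 1), P is followed by P e with FIRST {e}; in P'→P P e (occurrence 2), P is followed by e with FIRST {e}. Thus FOLLOW(P) = {$, e, y}.
FOLLOW(U): in R→U e P', U is followed by e P' with FIRST {e}. Thus FOLLOW(U) = {e}.
FOLLOW(R): in P→e P R, the suffix after R is empty, so FOLLOW(R) ⊇ FOLLOW(P) = {$, e, y}; in U→R, the suffix after R is empty, so FOLLOW(R) ⊇ FOLLOW(U) = {e}; in P'→e R, the suffix after R is empty, so FOLLOW(R) ⊇ FOLLOW(P') = {$, e, y}. Thus FOLLOW(R) = {$, e, y}.
FOLLOW(P'): in R→U e P', the suffix after P' is empty, so FOLLOW(P') ⊇ FOLLOW(R) = {$, e, y}; in U→P P P', the suffix after P' is empty, so FOLLOW(P') ⊇ FOLLOW(U) = {e}. Thus FOLLOW(P') = {$, e, y}.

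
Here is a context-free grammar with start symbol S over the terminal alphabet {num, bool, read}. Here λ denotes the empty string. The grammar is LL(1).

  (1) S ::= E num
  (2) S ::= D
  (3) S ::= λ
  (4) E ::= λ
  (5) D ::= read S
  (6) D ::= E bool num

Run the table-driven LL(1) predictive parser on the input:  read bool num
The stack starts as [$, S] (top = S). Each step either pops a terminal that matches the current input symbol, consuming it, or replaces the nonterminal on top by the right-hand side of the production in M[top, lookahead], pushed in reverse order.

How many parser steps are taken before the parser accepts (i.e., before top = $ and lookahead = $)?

step 1: stack=$ S  input=read bool num $  — expand S ::= D
step 2: stack=$ D  input=read bool num $  — expand D ::= read S
step 3: stack=$ S read  input=read bool num $  — match read
step 4: stack=$ S  input=bool num $  — expand S ::= D
step 5: stack=$ D  input=bool num $  — expand D ::= E bool num
step 6: stack=$ num bool E  input=bool num $  — expand E ::= λ
step 7: stack=$ num bool  input=bool num $  — match bool
step 8: stack=$ num  input=num $  — match num
Accept reached after 8 steps.

8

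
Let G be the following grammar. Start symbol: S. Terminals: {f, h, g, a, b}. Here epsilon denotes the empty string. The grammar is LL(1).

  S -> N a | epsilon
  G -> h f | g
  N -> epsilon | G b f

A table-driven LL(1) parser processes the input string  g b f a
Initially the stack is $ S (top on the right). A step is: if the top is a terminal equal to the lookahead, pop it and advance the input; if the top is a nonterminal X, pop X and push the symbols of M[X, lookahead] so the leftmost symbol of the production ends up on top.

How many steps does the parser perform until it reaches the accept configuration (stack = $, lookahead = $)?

     Stack      Input      Action
  1  $ S        g b f a $  expand S -> N a
  2  $ a N      g b f a $  expand N -> G b f
  3  $ a f b G  g b f a $  expand G -> g
  4  $ a f b g  g b f a $  match g
  5  $ a f b    b f a $    match b
  6  $ a f      f a $      match f
  7  $ a        a $        match a
Accept reached after 7 steps.

7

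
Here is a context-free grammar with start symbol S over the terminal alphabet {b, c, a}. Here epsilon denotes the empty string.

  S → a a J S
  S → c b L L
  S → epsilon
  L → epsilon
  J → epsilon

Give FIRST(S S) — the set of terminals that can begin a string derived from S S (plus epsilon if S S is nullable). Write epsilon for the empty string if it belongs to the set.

FIRST(S): from S→a a J S we get {a}; from S→c b L L we get {c}; from S→epsilon we get {epsilon}. So FIRST(S) = {epsilon, a, c}.
FIRST(L): from L→epsilon we get {epsilon}. So FIRST(L) = {epsilon}.
FIRST(J): from J→epsilon we get {epsilon}. So FIRST(J) = {epsilon}.
FIRST(S S): take FIRST of each symbol in turn, carrying on past any symbol whose FIRST contains epsilon; result {epsilon, a, c}.

{epsilon, a, c}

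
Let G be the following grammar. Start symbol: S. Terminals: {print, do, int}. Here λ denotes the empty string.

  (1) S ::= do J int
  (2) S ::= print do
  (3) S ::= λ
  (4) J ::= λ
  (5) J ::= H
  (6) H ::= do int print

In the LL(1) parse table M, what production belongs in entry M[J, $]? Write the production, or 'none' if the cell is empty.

none

FIRST(S) = {λ, do, print}
FIRST(H) = {do}
FIRST(J) = {λ, do}  (via H)
FOLLOW(S) includes $ since S is the start symbol.
FOLLOW(J): in S::=do J int, J is followed by int with FIRST {int}. Thus FOLLOW(J) = {int}.
For J ::= λ: FIRST(λ) = {λ}, so it goes in M[J, t] for t ∈ {}; since λ ∈ FIRST, also for every t ∈ FOLLOW(J) = {int}.
For J ::= H: FIRST(H) = {do}, so it goes in M[J, t] for t ∈ {do}.
None of these place a production in M[J, $].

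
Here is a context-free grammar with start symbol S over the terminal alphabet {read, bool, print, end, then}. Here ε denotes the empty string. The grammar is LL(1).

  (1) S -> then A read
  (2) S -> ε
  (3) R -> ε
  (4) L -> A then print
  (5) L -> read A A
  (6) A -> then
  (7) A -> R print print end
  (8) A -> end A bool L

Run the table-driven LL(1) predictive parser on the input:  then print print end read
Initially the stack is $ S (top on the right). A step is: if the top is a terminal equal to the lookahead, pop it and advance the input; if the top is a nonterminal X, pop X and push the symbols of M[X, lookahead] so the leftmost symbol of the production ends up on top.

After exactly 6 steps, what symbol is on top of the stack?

step 1: stack=$ S  input=then print print end read $  — expand S -> then A read
step 2: stack=$ read A then  input=then print print end read $  — match then
step 3: stack=$ read A  input=print print end read $  — expand A -> R print print end
step 4: stack=$ read end print print R  input=print print end read $  — expand R -> ε
step 5: stack=$ read end print print  input=print print end read $  — match print
step 6: stack=$ read end print  input=print end read $  — match print
Stack after step 6: $ read end (top = end).

end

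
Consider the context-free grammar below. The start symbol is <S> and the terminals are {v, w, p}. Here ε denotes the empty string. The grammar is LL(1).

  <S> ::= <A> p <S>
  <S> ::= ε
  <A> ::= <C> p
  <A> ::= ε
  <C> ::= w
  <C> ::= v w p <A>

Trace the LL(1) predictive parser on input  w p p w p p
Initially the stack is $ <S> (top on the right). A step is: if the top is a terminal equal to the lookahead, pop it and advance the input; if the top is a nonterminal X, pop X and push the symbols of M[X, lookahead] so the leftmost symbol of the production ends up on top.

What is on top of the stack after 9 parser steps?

step 1: stack=$ <S>  input=w p p w p p $  — expand <S> ::= <A> p <S>
step 2: stack=$ <S> p <A>  input=w p p w p p $  — expand <A> ::= <C> p
step 3: stack=$ <S> p p <C>  input=w p p w p p $  — expand <C> ::= w
step 4: stack=$ <S> p p w  input=w p p w p p $  — match w
step 5: stack=$ <S> p p  input=p p w p p $  — match p
step 6: stack=$ <S> p  input=p w p p $  — match p
step 7: stack=$ <S>  input=w p p $  — expand <S> ::= <A> p <S>
step 8: stack=$ <S> p <A>  input=w p p $  — expand <A> ::= <C> p
step 9: stack=$ <S> p p <C>  input=w p p $  — expand <C> ::= w
Stack after step 9: $ <S> p p w (top = w).

w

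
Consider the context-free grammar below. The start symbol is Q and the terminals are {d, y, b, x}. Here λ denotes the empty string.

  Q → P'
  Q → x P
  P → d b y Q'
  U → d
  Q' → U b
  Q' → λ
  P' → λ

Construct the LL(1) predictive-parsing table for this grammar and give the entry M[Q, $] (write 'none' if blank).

FIRST(P): from P→d b y Q' we get {d}. So FIRST(P) = {d}.
FIRST(U): from U→d we get {d}. So FIRST(U) = {d}.
FIRST(P'): from P'→λ we get {λ}. So FIRST(P') = {λ}.
FIRST(Q): from Q→P' we get {λ}; from Q→x P we get {x}. So FIRST(Q) = {λ, x}.
FIRST(Q'): from Q'→U b we get {d}; from Q'→λ we get {λ}. So FIRST(Q') = {λ, d}.
FOLLOW(Q) includes $ since Q is the start symbol.
FOLLOW(Q): Q appears on no right-hand side. Thus FOLLOW(Q) = {$}.
For Q → P': FIRST(P') = {λ}, so it goes in M[Q, t] for t ∈ {}; since λ ∈ FIRST, also for every t ∈ FOLLOW(Q) = {$}.
For Q → x P: FIRST(x P) = {x}, so it goes in M[Q, t] for t ∈ {x}.

Q → P'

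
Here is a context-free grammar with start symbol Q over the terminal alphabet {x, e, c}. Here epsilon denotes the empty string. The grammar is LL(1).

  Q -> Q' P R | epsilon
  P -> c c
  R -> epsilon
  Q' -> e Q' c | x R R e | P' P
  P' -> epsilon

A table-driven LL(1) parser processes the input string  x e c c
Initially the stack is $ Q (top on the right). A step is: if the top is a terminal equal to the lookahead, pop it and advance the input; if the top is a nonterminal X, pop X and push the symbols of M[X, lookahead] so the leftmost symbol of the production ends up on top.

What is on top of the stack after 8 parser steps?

c

     Stack          Input      Action
  1  $ Q            x e c c $  expand Q -> Q' P R
  2  $ R P Q'       x e c c $  expand Q' -> x R R e
  3  $ R P e R R x  x e c c $  match x
  4  $ R P e R R    e c c $    expand R -> epsilon
  5  $ R P e R      e c c $    expand R -> epsilon
  6  $ R P e        e c c $    match e
  7  $ R P          c c $      expand P -> c c
  8  $ R c c        c c $      match c
Stack after step 8: $ R c (top = c).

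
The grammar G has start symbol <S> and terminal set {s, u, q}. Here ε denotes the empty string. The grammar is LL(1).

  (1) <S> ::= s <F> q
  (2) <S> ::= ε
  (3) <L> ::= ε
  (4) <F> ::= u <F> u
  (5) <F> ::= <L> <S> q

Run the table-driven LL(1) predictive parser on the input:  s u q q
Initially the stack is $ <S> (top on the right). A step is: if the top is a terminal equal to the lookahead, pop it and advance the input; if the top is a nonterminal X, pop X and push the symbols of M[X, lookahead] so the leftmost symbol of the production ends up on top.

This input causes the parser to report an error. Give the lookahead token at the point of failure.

q

     Stack            Input      Action
  1  $ <S>            s u q q $  expand <S> ::= s <F> q
  2  $ q <F> s        s u q q $  match s
  3  $ q <F>          u q q $    expand <F> ::= u <F> u
  4  $ q u <F> u      u q q $    match u
  5  $ q u <F>        q q $      expand <F> ::= <L> <S> q
  6  $ q u q <S> <L>  q q $      expand <L> ::= ε
  7  $ q u q <S>      q q $      expand <S> ::= ε
  8  $ q u q          q q $      match q
  9  $ q u            q $        error: top is terminal u but lookahead is q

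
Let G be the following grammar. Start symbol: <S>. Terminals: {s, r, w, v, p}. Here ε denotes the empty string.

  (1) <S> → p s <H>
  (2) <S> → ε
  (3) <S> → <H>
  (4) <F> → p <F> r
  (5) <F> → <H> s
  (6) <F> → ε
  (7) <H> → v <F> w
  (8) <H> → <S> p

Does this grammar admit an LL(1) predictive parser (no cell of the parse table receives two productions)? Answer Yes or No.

No

FIRST(<S>) = {ε, p, v}
FIRST(<F>) = {ε, p, v}
FIRST(<H>) = {p, v}
FOLLOW(<S>) = {$, p}
FOLLOW(<F>) = {r, w}
FOLLOW(<H>) = {$, p, s}
Cell M[<F>, p] receives both <F> → p <F> r and <F> → <H> s — the grammar is not LL(1).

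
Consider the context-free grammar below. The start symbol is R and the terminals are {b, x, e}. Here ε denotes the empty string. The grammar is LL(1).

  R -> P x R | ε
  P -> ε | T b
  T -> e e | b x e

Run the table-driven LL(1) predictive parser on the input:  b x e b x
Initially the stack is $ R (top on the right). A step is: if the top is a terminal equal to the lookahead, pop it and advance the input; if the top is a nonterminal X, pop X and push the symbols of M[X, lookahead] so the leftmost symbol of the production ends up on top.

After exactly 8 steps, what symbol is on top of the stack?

     Stack          Input        Action
  1  $ R            b x e b x $  expand R -> P x R
  2  $ R x P        b x e b x $  expand P -> T b
  3  $ R x b T      b x e b x $  expand T -> b x e
  4  $ R x b e x b  b x e b x $  match b
  5  $ R x b e x    x e b x $    match x
  6  $ R x b e      e b x $      match e
  7  $ R x b        b x $        match b
  8  $ R x          x $          match x
Stack after step 8: $ R (top = R).

R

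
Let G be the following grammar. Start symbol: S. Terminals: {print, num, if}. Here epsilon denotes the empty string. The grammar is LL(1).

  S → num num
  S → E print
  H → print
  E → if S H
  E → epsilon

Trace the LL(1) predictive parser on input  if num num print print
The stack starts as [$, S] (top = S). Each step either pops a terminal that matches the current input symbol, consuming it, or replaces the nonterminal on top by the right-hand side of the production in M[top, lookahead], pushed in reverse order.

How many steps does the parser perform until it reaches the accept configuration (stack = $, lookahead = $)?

9

step 1: stack=$ S  input=if num num print print $  — expand S → E print
step 2: stack=$ print E  input=if num num print print $  — expand E → if S H
step 3: stack=$ print H S if  input=if num num print print $  — match if
step 4: stack=$ print H S  input=num num print print $  — expand S → num num
step 5: stack=$ print H num num  input=num num print print $  — match num
step 6: stack=$ print H num  input=num print print $  — match num
step 7: stack=$ print H  input=print print $  — expand H → print
step 8: stack=$ print print  input=print print $  — match print
step 9: stack=$ print  input=print $  — match print
Accept reached after 9 steps.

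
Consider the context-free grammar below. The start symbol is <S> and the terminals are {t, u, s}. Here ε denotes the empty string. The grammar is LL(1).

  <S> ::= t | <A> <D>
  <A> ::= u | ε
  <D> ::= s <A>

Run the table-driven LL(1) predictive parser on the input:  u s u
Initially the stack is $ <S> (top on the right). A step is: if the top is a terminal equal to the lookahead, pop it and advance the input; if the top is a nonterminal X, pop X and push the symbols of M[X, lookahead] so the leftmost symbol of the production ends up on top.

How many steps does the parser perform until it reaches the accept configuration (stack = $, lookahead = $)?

     Stack      Input    Action
  1  $ <S>      u s u $  expand <S> ::= <A> <D>
  2  $ <D> <A>  u s u $  expand <A> ::= u
  3  $ <D> u    u s u $  match u
  4  $ <D>      s u $    expand <D> ::= s <A>
  5  $ <A> s    s u $    match s
  6  $ <A>      u $      expand <A> ::= u
  7  $ u        u $      match u
Accept reached after 7 steps.

7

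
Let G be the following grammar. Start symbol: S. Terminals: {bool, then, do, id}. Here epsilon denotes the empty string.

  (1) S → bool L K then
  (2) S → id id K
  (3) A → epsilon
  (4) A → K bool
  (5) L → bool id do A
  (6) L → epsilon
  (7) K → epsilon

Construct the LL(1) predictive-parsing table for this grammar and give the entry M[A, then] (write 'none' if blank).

A → epsilon

FIRST(S): from S→bool L K then we get {bool}; from S→id id K we get {id}. So FIRST(S) = {bool, id}.
FIRST(L): from L→bool id do A we get {bool}; from L→epsilon we get {epsilon}. So FIRST(L) = {epsilon, bool}.
FIRST(K): from K→epsilon we get {epsilon}. So FIRST(K) = {epsilon}.
FIRST(A): from A→epsilon we get {epsilon}; from A→K bool we get {bool}. So FIRST(A) = {epsilon, bool}.
FOLLOW(S) includes $ since S is the start symbol.
FOLLOW(L): in S→bool L K then, L is followed by K then with FIRST {then}. Thus FOLLOW(L) = {then}.
FOLLOW(A): in L→bool id do A, the suffix after A is empty, so FOLLOW(A) ⊇ FOLLOW(L) = {then}. Thus FOLLOW(A) = {then}.
For A → epsilon: FIRST(epsilon) = {epsilon}, so it goes in M[A, t] for t ∈ {}; since epsilon ∈ FIRST, also for every t ∈ FOLLOW(A) = {then}.
For A → K bool: FIRST(K bool) = {bool}, so it goes in M[A, t] for t ∈ {bool}.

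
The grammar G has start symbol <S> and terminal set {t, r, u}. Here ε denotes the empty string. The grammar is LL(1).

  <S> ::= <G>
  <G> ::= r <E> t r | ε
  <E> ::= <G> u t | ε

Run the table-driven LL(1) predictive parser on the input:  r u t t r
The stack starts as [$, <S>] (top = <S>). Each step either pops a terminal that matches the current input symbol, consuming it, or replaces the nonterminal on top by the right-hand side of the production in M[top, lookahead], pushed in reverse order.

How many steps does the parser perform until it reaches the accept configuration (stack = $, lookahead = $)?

9

     Stack          Input        Action
  1  $ <S>          r u t t r $  expand <S> ::= <G>
  2  $ <G>          r u t t r $  expand <G> ::= r <E> t r
  3  $ r t <E> r    r u t t r $  match r
  4  $ r t <E>      u t t r $    expand <E> ::= <G> u t
  5  $ r t t u <G>  u t t r $    expand <G> ::= ε
  6  $ r t t u      u t t r $    match u
  7  $ r t t        t t r $      match t
  8  $ r t          t r $        match t
  9  $ r            r $          match r
Accept reached after 9 steps.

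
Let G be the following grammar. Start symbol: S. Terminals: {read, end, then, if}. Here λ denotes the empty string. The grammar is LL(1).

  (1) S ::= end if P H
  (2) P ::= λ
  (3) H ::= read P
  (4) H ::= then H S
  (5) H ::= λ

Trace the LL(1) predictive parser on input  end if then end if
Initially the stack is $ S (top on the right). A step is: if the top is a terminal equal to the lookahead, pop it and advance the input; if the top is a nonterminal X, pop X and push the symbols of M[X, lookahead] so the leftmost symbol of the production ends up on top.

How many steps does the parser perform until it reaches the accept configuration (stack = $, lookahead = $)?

12

step 1: stack=$ S  input=end if then end if $  — expand S ::= end if P H
step 2: stack=$ H P if end  input=end if then end if $  — match end
step 3: stack=$ H P if  input=if then end if $  — match if
step 4: stack=$ H P  input=then end if $  — expand P ::= λ
step 5: stack=$ H  input=then end if $  — expand H ::= then H S
step 6: stack=$ S H then  input=then end if $  — match then
step 7: stack=$ S H  input=end if $  — expand H ::= λ
step 8: stack=$ S  input=end if $  — expand S ::= end if P H
step 9: stack=$ H P if end  input=end if $  — match end
step 10: stack=$ H P if  input=if $  — match if
step 11: stack=$ H P  input=$  — expand P ::= λ
step 12: stack=$ H  input=$  — expand H ::= λ
Accept reached after 12 steps.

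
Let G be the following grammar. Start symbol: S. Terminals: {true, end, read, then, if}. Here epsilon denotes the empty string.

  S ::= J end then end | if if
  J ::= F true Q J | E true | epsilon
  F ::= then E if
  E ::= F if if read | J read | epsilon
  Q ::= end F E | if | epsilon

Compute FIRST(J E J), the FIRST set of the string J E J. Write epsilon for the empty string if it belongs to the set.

FIRST(F): from F::=then E if we get {then}. So FIRST(F) = {then}.
FIRST(Q): from Q::=end F E we get {end}; from Q::=if we get {if}; from Q::=epsilon we get {epsilon}. So FIRST(Q) = {epsilon, end, if}.
FIRST(S): from S::=J end then end we get {end, read, then, true}; from S::=if if we get {if}. So FIRST(S) = {end, if, read, then, true}.
FIRST(J): from J::=F true Q J we get {then}; from J::=E true we get {read, then, true}; from J::=epsilon we get {epsilon}. So FIRST(J) = {epsilon, read, then, true}.
FIRST(E): from E::=F if if read we get {then}; from E::=J read we get {read, then, true}; from E::=epsilon we get {epsilon}. So FIRST(E) = {epsilon, read, then, true}.
FIRST(J E J): take FIRST of each symbol in turn, carrying on past any symbol whose FIRST contains epsilon; result {epsilon, read, then, true}.

{epsilon, read, then, true}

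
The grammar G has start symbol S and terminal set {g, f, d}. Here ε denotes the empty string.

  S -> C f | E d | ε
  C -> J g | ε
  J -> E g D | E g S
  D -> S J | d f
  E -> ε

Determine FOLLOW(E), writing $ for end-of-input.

FIRST(E): from E->ε we get {ε}. So FIRST(E) = {ε}.
FIRST(J): from J->E g D we get {g}; from J->E g S we get {g}. So FIRST(J) = {g}.
FIRST(C): from C->J g we get {g}; from C->ε we get {ε}. So FIRST(C) = {ε, g}.
FIRST(S): from S->C f we get {f, g}; from S->E d we get {d}; from S->ε we get {ε}. So FIRST(S) = {ε, d, f, g}.
FIRST(D): from D->S J we get {d, f, g}; from D->d f we get {d}. So FIRST(D) = {d, f, g}.
FOLLOW(S) includes $ since S is the start symbol.
FOLLOW(C): in S->C f, C is followed by f with FIRST {f}. Thus FOLLOW(C) = {f}.
FOLLOW(E): in S->E d, E is followed by d with FIRST {d}; in J->E g D, E is followed by g D with FIRST {g}; in J->E g S, E is followed by g S with FIRST {g}. Thus FOLLOW(E) = {d, g}.
FOLLOW(S): in J->E g S, the suffix after S is empty, so FOLLOW(S) ⊇ FOLLOW(J) = {g}; in D->S J, S is followed by J with FIRST {g}. Thus FOLLOW(S) = {$, g}.
FOLLOW(J): in C->J g, J is followed by g with FIRST {g}; in D->S J, the suffix after J is empty, so FOLLOW(J) ⊇ FOLLOW(D) = {g}. Thus FOLLOW(J) = {g}.
FOLLOW(D): in J->E g D, the suffix after D is empty, so FOLLOW(D) ⊇ FOLLOW(J) = {g}. Thus FOLLOW(D) = {g}.

{d, g}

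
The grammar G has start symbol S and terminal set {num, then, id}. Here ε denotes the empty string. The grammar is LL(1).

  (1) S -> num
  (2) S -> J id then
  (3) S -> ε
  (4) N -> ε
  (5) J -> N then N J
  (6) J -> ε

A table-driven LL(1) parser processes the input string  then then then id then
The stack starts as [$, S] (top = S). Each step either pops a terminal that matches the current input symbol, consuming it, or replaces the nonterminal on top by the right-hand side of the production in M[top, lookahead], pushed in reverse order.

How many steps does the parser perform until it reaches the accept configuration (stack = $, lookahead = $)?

16

      Stack                 Input                     Action
   1  $ S                   then then then id then $  expand S -> J id then
   2  $ then id J           then then then id then $  expand J -> N then N J
   3  $ then id J N then N  then then then id then $  expand N -> ε
   4  $ then id J N then    then then then id then $  match then
   5  $ then id J N         then then id then $       expand N -> ε
   6  $ then id J           then then id then $       expand J -> N then N J
   7  $ then id J N then N  then then id then $       expand N -> ε
   8  $ then id J N then    then then id then $       match then
   9  $ then id J N         then id then $            expand N -> ε
  10  $ then id J           then id then $            expand J -> N then N J
  11  $ then id J N then N  then id then $            expand N -> ε
  12  $ then id J N then    then id then $            match then
  13  $ then id J N         id then $                 expand N -> ε
  14  $ then id J           id then $                 expand J -> ε
  15  $ then id             id then $                 match id
  16  $ then                then $                    match then
Accept reached after 16 steps.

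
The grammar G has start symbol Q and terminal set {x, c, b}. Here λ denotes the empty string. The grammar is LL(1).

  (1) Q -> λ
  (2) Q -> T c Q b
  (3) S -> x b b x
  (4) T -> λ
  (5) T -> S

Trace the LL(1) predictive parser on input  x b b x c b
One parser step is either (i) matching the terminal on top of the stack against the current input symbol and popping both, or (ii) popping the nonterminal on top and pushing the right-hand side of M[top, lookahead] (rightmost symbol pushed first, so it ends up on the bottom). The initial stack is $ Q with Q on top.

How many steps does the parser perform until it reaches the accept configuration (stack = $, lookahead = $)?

step 1: stack=$ Q  input=x b b x c b $  — expand Q -> T c Q b
step 2: stack=$ b Q c T  input=x b b x c b $  — expand T -> S
step 3: stack=$ b Q c S  input=x b b x c b $  — expand S -> x b b x
step 4: stack=$ b Q c x b b x  input=x b b x c b $  — match x
step 5: stack=$ b Q c x b b  input=b b x c b $  — match b
step 6: stack=$ b Q c x b  input=b x c b $  — match b
step 7: stack=$ b Q c x  input=x c b $  — match x
step 8: stack=$ b Q c  input=c b $  — match c
step 9: stack=$ b Q  input=b $  — expand Q -> λ
step 10: stack=$ b  input=b $  — match b
Accept reached after 10 steps.

10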